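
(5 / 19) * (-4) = -20 / 19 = -1.05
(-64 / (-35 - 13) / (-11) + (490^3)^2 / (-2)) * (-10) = 2283812388165000040 / 33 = 69206436005000001.21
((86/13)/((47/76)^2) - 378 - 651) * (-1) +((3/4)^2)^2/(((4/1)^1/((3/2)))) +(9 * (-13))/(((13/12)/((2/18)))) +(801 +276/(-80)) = 528538661779/294062080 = 1797.37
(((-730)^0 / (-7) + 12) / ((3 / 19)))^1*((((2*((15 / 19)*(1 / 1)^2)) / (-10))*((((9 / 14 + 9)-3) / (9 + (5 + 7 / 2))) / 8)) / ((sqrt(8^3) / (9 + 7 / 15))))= -182683*sqrt(2) / 1097600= -0.24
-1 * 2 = -2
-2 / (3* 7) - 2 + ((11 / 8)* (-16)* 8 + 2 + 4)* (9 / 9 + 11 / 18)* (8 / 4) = -34642 / 63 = -549.87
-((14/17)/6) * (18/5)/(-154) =3/935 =0.00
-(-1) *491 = 491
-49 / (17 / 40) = -1960 / 17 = -115.29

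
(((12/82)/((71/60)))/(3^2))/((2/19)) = 380/2911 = 0.13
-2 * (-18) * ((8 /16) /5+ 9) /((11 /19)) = 31122 /55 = 565.85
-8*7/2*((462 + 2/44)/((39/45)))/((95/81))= -1820070/143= -12727.76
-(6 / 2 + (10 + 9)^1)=-22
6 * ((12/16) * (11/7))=99/14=7.07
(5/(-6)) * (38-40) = 5/3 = 1.67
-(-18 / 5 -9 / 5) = 27 / 5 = 5.40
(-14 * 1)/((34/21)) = -147/17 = -8.65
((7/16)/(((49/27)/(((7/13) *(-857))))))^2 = 535413321/43264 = 12375.49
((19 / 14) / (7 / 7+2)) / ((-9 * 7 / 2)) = -19 / 1323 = -0.01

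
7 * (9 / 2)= 63 / 2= 31.50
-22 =-22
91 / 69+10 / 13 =1873 / 897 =2.09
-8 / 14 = -4 / 7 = -0.57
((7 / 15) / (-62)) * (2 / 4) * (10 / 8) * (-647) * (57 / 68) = 86051 / 33728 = 2.55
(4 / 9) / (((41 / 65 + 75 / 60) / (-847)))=-880880 / 4401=-200.15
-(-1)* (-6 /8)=-3 /4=-0.75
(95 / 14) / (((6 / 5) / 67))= 31825 / 84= 378.87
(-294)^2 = 86436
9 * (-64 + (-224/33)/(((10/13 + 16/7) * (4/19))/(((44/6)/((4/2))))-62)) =-338061552/587921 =-575.01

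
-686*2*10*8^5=-449576960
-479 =-479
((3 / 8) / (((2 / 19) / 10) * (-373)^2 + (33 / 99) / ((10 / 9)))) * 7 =399 / 222652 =0.00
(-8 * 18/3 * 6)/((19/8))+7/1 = -2171/19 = -114.26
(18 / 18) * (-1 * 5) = -5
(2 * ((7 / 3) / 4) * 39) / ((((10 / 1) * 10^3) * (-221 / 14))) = -49 / 170000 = -0.00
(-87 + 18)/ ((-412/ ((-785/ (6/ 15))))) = -270825/ 824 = -328.67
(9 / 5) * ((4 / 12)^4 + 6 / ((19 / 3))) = 1477 / 855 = 1.73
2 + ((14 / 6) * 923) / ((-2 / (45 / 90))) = -6437 / 12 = -536.42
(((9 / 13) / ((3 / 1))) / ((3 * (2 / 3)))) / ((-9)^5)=-1 / 511758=-0.00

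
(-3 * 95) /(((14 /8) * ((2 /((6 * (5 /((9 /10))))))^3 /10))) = -475000000 /63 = -7539682.54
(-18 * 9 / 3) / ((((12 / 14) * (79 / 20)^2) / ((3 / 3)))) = -25200 / 6241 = -4.04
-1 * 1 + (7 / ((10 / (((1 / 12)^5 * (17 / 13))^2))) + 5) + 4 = 837122764310503 / 104640345538560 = 8.00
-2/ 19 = -0.11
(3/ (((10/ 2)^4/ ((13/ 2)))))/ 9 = 13/ 3750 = 0.00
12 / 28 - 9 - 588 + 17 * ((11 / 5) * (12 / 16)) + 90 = -66993 / 140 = -478.52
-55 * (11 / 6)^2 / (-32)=6655 / 1152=5.78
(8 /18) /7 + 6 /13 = 430 /819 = 0.53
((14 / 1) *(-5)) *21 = -1470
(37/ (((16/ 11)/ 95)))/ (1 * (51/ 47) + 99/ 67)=24351217/ 25824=942.97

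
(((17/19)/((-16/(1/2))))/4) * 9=-153/2432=-0.06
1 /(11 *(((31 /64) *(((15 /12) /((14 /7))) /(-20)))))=-2048 /341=-6.01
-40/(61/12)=-480/61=-7.87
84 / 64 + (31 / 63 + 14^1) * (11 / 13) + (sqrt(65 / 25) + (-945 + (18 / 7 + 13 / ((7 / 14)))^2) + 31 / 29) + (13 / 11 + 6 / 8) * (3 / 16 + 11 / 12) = -13096910689 / 117044928 + sqrt(65) / 5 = -110.28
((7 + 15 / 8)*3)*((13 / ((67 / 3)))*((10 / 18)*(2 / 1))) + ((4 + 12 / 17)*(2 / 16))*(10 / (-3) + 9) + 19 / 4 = 5086 / 201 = 25.30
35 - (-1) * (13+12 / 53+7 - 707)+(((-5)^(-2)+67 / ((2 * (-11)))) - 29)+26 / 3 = -675.11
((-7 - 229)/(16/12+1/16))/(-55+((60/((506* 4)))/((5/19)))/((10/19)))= 57319680/18573539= 3.09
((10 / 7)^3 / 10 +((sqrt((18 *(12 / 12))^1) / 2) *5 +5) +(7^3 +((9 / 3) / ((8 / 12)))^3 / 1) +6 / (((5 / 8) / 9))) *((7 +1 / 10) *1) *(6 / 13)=639 *sqrt(2) / 26 +1536625239 / 891800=1757.82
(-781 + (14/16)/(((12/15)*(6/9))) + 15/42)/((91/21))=-1046979/5824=-179.77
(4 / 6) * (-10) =-20 / 3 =-6.67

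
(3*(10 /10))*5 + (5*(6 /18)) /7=320 /21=15.24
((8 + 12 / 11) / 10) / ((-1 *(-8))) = 5 / 44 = 0.11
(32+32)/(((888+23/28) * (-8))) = -224/24887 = -0.01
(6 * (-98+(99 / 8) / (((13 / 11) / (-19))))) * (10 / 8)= -463245 / 208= -2227.14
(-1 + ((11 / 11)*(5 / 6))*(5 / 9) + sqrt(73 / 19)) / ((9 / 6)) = -29 / 81 + 2*sqrt(1387) / 57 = 0.95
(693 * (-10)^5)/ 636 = -5775000/ 53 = -108962.26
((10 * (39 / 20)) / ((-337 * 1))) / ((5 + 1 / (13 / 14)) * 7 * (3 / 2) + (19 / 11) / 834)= -0.00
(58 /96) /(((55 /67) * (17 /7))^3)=0.08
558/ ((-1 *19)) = -29.37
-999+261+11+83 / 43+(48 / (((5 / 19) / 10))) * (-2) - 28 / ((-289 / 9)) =-54333302 / 12427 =-4372.20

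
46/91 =0.51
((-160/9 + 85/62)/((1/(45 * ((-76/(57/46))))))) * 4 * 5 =84226000/93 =905655.91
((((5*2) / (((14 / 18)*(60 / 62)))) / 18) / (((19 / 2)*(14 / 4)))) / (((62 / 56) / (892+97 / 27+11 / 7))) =1356512 / 75411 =17.99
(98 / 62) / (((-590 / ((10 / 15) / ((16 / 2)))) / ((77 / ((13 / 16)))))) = -7546 / 356655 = -0.02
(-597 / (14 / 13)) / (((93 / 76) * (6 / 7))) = -49153 / 93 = -528.53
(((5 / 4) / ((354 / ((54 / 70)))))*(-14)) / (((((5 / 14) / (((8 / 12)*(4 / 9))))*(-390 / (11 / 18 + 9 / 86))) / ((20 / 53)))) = 0.00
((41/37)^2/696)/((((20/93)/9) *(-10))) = -468999/63521600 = -0.01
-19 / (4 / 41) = -779 / 4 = -194.75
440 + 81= 521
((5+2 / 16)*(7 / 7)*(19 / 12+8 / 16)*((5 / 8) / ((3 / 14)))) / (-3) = -35875 / 3456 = -10.38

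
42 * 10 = 420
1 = 1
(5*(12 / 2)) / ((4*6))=5 / 4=1.25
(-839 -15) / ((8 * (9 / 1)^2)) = -427 / 324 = -1.32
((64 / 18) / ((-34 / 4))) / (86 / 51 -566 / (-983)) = -15728 / 85053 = -0.18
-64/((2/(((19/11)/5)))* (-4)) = 152/55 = 2.76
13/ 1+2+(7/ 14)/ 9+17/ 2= 212/ 9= 23.56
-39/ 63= -0.62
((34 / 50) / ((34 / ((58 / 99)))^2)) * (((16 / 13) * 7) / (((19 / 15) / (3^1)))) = 94192 / 22863555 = 0.00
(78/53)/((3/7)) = 182/53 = 3.43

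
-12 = -12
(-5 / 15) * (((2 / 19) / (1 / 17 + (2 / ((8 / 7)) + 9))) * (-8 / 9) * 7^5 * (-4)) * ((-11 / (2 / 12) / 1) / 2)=16420096 / 2565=6401.60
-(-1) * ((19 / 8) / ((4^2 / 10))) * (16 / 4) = 95 / 16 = 5.94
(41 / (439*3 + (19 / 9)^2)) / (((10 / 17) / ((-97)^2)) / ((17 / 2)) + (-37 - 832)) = -334461723 / 9367750292506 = -0.00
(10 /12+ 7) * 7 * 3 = 329 /2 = 164.50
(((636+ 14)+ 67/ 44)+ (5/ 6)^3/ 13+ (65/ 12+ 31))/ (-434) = -21250447/ 13405392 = -1.59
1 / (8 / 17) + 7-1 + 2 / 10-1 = 293 / 40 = 7.32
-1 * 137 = -137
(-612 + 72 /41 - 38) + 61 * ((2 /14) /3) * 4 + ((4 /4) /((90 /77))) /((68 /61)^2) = -75954918101 /119437920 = -635.94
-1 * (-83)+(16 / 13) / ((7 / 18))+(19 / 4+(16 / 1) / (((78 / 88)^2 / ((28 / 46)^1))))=101195855 / 979524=103.31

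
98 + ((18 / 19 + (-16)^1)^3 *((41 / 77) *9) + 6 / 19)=-780030388 / 48013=-16246.23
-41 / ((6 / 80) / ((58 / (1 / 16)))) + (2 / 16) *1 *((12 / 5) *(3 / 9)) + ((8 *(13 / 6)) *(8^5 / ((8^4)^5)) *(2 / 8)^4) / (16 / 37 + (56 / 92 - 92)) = -1326374450056719718592600083 / 2614542245671804600320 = -507306.57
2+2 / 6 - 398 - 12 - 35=-1328 / 3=-442.67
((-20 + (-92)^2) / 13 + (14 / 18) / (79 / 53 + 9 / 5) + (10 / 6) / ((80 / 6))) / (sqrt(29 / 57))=16576345 * sqrt(1653) / 739674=911.14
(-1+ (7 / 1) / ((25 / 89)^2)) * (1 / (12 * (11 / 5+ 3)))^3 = 9137 / 25309440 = 0.00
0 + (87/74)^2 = 7569/5476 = 1.38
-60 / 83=-0.72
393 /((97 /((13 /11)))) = 5109 /1067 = 4.79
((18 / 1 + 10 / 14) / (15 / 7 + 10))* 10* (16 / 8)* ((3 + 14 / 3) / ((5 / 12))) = 48208 / 85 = 567.15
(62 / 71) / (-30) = -31 / 1065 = -0.03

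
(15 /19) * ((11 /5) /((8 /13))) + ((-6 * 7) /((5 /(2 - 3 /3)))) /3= 17 /760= 0.02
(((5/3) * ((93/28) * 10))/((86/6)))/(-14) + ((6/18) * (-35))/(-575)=-743129/2907660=-0.26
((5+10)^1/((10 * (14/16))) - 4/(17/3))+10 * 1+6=2024/119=17.01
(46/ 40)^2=529/ 400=1.32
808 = 808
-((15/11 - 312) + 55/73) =248836/803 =309.88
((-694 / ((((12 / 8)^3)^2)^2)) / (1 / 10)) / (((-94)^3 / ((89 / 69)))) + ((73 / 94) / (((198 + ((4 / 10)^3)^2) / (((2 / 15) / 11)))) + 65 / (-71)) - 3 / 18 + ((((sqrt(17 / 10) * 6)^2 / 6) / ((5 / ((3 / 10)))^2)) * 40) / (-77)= -22157435438425725586444882 / 20122920764409398300701875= -1.10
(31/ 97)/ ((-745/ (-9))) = 279/ 72265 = 0.00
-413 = -413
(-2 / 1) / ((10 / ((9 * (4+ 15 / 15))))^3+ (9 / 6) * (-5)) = 2916 / 10919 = 0.27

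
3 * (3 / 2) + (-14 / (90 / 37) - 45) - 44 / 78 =-54779 / 1170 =-46.82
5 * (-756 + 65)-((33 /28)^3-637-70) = -60360033 /21952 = -2749.64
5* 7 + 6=41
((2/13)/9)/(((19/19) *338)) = 0.00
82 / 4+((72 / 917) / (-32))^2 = 275811673 / 13454224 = 20.50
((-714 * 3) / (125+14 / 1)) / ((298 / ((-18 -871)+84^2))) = -6604857 / 20711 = -318.91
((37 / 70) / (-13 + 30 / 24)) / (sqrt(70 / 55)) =-37 * sqrt(154) / 11515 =-0.04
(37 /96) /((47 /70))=1295 /2256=0.57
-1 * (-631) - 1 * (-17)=648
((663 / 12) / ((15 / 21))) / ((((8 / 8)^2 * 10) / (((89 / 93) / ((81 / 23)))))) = 2.10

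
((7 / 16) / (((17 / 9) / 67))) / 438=1407 / 39712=0.04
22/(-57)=-22/57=-0.39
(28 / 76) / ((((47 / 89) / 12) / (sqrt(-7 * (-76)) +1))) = 201.47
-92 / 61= -1.51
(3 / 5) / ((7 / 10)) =6 / 7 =0.86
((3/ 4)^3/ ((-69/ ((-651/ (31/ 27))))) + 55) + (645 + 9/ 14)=7255145/ 10304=704.11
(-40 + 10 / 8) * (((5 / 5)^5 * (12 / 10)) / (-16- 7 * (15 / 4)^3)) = 0.12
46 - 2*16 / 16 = 44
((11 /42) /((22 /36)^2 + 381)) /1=594 /864955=0.00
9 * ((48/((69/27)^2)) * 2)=69984/529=132.29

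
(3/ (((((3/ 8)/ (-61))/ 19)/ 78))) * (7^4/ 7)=-248063088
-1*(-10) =10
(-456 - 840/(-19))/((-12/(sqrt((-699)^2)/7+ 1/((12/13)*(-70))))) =1952903/570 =3426.15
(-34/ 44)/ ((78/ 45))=-255/ 572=-0.45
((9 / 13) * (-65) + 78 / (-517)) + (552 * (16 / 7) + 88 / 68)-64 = 1153.86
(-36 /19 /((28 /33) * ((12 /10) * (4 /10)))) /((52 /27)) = -66825 /27664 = -2.42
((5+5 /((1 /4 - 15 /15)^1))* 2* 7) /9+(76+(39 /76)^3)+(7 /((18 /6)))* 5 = 1009929485 /11852352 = 85.21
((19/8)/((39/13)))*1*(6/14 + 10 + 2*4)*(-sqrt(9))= -43.77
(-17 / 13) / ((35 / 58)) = -986 / 455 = -2.17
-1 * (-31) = 31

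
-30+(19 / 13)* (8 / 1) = -238 / 13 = -18.31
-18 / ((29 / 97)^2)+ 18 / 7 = -1170396 / 5887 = -198.81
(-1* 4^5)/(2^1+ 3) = -1024/5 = -204.80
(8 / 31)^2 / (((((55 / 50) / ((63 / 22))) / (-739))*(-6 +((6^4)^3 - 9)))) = -0.00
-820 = -820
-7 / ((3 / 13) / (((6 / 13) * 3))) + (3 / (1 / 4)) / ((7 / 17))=-90 / 7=-12.86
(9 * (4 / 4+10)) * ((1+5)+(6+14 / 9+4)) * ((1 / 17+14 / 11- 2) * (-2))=39500 / 17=2323.53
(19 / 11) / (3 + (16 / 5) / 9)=855 / 1661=0.51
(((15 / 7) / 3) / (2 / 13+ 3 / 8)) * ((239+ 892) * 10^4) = 1176240000 / 77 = 15275844.16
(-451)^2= 203401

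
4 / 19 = 0.21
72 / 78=12 / 13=0.92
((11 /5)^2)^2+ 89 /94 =1431879 /58750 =24.37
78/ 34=39/ 17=2.29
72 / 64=9 / 8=1.12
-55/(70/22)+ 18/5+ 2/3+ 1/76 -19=-255407/7980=-32.01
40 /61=0.66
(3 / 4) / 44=3 / 176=0.02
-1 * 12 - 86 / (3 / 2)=-208 / 3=-69.33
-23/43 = -0.53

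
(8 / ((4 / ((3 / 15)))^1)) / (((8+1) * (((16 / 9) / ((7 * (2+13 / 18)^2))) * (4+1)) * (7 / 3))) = 2401 / 21600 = 0.11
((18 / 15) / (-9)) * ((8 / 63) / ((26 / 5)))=-0.00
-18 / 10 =-9 / 5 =-1.80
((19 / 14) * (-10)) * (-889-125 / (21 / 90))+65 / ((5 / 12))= 955079 / 49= 19491.41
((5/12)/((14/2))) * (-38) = -95/42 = -2.26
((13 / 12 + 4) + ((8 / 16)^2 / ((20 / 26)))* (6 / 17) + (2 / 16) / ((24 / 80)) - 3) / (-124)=-889 / 42160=-0.02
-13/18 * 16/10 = -52/45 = -1.16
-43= -43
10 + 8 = 18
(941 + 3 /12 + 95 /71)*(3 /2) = 803085 /568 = 1413.88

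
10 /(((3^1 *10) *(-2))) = -1 /6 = -0.17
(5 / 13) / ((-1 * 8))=-5 / 104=-0.05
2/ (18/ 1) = 1/ 9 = 0.11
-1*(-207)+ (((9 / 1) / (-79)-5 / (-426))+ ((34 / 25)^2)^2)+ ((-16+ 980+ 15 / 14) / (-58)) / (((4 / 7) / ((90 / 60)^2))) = 1766524452565307 / 12199575000000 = 144.80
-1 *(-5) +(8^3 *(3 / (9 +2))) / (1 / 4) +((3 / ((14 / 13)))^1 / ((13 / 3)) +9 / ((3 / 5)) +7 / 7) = 89349 / 154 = 580.19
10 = 10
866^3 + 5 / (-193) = 125346145923 / 193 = 649461895.97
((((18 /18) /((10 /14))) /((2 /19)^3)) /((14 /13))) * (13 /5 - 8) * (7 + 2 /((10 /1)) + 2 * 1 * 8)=-69817761 /500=-139635.52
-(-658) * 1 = 658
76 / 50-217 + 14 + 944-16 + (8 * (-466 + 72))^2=248395763 / 25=9935830.52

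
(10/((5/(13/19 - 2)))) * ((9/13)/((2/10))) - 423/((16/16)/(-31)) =3236661/247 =13103.89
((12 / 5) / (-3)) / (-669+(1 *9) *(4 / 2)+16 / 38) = 76 / 61805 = 0.00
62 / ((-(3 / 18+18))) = -372 / 109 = -3.41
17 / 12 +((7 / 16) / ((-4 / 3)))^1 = 1.09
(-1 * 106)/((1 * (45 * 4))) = -53/90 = -0.59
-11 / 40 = -0.28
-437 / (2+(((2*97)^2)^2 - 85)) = -437 / 1416468413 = -0.00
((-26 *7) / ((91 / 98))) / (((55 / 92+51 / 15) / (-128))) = 11540480 / 1839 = 6275.41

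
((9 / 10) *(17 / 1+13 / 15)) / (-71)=-402 / 1775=-0.23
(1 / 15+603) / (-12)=-4523 / 90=-50.26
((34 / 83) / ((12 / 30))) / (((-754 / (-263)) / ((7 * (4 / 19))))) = 312970 / 594529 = 0.53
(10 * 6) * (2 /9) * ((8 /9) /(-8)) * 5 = -200 /27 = -7.41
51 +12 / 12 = 52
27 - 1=26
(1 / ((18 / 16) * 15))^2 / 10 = 32 / 91125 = 0.00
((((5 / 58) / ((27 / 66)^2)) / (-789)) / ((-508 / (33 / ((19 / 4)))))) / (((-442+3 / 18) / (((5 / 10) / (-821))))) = 1210 / 98318452017897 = 0.00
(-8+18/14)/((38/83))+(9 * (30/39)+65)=197997/3458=57.26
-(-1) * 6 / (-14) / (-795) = 1 / 1855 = 0.00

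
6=6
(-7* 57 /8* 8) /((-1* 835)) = 399 /835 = 0.48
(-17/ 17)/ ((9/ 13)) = -13/ 9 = -1.44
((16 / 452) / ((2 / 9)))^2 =324 / 12769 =0.03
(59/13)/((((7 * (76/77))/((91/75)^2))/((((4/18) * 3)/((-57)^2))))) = 0.00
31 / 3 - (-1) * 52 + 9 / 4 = 775 / 12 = 64.58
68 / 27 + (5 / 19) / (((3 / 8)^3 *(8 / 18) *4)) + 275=143807 / 513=280.33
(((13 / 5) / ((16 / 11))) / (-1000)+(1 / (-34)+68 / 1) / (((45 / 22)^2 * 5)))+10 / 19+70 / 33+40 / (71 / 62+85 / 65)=336865328545139 / 15172446960000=22.20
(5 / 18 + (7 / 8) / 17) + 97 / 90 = 1.41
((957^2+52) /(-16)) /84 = -130843 /192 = -681.47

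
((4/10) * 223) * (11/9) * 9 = 4906/5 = 981.20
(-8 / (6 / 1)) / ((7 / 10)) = -1.90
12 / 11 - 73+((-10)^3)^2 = 10999209 / 11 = 999928.09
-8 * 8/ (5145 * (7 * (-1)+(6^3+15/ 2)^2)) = -256/ 1027873245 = -0.00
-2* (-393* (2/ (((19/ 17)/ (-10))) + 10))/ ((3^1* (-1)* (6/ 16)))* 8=838400/ 19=44126.32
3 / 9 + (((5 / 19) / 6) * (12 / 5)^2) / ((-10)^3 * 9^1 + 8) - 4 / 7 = -533963 / 2242380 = -0.24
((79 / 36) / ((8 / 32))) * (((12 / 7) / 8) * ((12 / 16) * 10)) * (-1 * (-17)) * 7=6715 / 4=1678.75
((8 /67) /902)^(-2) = 913067089 /16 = 57066693.06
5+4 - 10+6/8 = -1/4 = -0.25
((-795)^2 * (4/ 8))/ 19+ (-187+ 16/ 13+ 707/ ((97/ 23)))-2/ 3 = 2388248471/ 143754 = 16613.44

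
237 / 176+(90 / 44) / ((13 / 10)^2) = 76053 / 29744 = 2.56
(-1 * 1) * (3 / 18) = -1 / 6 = -0.17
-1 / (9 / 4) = -4 / 9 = -0.44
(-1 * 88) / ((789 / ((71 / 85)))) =-6248 / 67065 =-0.09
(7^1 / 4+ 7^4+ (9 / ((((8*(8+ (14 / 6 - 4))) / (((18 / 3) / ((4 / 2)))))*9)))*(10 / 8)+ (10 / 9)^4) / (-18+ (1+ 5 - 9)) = -9591156437 / 83770848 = -114.49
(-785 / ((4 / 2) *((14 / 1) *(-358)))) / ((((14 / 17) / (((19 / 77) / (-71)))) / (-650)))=82405375 / 383608456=0.21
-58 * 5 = -290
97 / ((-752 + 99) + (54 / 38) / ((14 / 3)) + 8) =-25802 / 171489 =-0.15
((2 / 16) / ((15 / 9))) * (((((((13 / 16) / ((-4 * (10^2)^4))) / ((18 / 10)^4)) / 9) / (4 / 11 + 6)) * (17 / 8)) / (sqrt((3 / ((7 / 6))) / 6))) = -2431 * sqrt(21) / 13544423424000000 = -0.00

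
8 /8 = 1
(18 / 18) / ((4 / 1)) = 1 / 4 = 0.25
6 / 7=0.86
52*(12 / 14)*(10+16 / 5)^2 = 7766.13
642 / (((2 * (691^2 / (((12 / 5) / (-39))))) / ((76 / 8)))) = -12198 / 31036265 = -0.00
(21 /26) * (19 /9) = 133 /78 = 1.71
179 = 179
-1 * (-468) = 468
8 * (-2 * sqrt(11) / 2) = -8 * sqrt(11) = -26.53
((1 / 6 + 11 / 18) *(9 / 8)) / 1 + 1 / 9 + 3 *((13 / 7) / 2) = 1901 / 504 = 3.77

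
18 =18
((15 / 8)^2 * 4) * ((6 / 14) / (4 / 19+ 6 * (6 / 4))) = 513 / 784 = 0.65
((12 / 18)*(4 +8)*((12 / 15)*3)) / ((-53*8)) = -12 / 265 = -0.05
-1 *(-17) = 17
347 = 347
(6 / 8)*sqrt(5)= 3*sqrt(5) / 4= 1.68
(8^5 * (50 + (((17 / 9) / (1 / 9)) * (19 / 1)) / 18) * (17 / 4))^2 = 7252214699524096 / 81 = 89533514808939.46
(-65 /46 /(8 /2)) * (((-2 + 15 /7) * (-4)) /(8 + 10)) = 65 /5796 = 0.01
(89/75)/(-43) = -0.03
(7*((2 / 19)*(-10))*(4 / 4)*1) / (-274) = 0.03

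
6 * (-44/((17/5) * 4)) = -330/17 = -19.41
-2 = -2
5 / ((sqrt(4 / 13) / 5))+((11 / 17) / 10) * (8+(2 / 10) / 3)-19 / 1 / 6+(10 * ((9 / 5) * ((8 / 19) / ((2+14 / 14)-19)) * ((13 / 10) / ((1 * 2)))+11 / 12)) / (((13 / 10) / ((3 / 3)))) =2626307 / 629850+25 * sqrt(13) / 2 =49.24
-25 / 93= -0.27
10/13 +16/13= 2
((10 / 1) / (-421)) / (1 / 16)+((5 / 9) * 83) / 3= 170395 / 11367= 14.99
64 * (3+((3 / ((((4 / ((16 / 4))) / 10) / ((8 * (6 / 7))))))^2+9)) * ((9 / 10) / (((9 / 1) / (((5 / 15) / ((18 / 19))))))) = 210184384 / 2205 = 95321.72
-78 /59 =-1.32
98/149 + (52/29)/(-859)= 0.66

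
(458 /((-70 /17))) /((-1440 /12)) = 3893 /4200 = 0.93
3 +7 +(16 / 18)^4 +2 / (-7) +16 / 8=566674 / 45927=12.34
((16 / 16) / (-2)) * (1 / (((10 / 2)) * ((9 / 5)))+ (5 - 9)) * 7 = 245 / 18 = 13.61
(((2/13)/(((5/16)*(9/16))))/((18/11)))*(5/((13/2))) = 5632/13689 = 0.41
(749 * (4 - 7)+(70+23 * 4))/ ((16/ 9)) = -18765/ 16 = -1172.81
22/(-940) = -11/470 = -0.02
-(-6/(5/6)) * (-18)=-648/5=-129.60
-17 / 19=-0.89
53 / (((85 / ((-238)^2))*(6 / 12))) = 353192 / 5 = 70638.40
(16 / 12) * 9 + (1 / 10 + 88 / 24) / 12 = 4433 / 360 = 12.31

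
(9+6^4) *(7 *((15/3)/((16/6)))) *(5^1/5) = 137025/8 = 17128.12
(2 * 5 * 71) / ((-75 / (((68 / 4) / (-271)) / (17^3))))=142 / 1174785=0.00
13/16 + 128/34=1245/272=4.58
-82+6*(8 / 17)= -1346 / 17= -79.18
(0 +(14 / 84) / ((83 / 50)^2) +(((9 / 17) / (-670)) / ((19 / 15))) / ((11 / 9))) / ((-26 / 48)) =-2360421676 / 21319133407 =-0.11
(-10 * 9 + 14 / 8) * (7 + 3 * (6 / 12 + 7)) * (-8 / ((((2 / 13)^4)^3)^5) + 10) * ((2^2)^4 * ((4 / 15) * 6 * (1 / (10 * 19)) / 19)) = 142964383376753645679690866228129596416233574197152139400582669813862187 / 10161246659254681600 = 14069571202323313739624600000000000000000000000000000.00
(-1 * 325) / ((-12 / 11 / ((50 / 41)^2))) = 2234375 / 5043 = 443.06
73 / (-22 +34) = 73 / 12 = 6.08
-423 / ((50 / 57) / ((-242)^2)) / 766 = -353009151 / 9575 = -36867.80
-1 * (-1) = 1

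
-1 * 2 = -2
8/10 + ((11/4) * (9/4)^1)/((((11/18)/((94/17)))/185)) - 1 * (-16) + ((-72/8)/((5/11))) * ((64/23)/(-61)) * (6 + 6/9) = 4951515681/477020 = 10380.10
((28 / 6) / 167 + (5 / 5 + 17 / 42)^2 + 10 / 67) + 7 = 180608105 / 19737396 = 9.15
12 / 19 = 0.63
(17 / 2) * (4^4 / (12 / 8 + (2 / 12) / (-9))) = 7344 / 5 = 1468.80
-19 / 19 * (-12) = 12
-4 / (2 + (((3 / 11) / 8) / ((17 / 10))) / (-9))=-8976 / 4483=-2.00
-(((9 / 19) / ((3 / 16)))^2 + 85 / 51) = -8717 / 1083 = -8.05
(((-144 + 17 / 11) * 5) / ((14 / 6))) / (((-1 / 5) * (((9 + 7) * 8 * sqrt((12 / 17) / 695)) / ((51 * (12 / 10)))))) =1198755 * sqrt(35445) / 9856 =22898.51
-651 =-651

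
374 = 374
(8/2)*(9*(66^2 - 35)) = 155556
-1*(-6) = 6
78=78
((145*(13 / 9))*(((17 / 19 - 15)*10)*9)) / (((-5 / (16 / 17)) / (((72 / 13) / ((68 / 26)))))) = 581967360 / 5491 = 105985.68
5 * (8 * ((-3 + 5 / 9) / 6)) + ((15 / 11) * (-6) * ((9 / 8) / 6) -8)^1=-25.83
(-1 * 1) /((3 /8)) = -8 /3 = -2.67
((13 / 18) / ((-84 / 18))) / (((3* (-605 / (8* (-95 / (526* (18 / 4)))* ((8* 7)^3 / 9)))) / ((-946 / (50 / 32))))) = 17053417472 / 52724925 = 323.44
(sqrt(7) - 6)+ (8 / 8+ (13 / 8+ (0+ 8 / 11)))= -233 / 88+ sqrt(7)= -0.00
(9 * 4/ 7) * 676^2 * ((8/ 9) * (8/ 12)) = 1392688.76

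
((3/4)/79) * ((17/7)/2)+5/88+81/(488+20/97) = 16870597/72016637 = 0.23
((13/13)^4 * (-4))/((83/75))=-300/83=-3.61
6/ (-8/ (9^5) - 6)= -177147/ 177151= -1.00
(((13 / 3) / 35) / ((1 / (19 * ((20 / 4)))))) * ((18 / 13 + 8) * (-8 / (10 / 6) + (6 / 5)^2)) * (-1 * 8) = 74176 / 25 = 2967.04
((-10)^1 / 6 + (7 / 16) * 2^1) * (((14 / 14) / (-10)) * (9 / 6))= 19 / 160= 0.12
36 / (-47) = -36 / 47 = -0.77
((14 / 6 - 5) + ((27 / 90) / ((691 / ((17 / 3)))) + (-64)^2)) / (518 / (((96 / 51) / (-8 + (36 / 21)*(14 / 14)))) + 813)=-169709702 / 38008455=-4.47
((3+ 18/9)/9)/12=5/108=0.05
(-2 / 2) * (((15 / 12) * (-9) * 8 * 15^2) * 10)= 202500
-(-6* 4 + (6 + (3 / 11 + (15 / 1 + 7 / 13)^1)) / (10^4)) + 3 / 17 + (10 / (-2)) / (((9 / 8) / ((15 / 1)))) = -3098969069 / 72930000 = -42.49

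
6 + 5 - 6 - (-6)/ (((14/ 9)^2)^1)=733/ 98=7.48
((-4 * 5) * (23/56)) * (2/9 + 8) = -4255/63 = -67.54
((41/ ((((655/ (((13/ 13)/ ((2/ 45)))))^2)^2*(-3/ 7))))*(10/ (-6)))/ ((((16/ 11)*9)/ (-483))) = -617556555/ 75391979776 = -0.01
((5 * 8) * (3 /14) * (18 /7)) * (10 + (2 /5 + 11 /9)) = 12552 /49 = 256.16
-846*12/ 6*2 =-3384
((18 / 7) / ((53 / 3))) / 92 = 27 / 17066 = 0.00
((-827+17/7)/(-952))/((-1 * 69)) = -481/38318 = -0.01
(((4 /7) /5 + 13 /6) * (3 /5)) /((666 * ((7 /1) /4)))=479 /407925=0.00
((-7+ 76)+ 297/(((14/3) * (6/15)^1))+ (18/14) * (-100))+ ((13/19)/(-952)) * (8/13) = 900197/9044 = 99.54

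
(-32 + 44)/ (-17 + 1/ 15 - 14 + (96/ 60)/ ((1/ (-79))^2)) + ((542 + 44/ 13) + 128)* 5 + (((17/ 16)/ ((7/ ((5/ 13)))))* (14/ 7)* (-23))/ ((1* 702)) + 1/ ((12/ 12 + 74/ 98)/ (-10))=275735215481491/ 82034198064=3361.22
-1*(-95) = 95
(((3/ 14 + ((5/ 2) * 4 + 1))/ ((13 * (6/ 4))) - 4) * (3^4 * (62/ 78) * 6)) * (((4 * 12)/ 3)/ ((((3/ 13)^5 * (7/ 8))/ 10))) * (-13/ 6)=1059635948800/ 1323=800934201.66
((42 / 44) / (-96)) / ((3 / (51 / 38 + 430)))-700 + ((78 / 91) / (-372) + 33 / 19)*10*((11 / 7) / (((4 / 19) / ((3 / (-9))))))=-90771705823 / 121908864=-744.59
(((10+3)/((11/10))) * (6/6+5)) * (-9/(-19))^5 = 46058220/27237089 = 1.69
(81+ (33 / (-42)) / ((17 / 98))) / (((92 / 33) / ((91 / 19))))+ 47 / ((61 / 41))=73850158 / 453169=162.96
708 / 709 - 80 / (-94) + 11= 428189 / 33323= 12.85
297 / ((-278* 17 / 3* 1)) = -0.19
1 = 1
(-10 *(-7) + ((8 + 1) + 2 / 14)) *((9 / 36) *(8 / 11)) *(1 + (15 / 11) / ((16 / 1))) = 52907 / 3388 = 15.62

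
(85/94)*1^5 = 85/94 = 0.90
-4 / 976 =-1 / 244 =-0.00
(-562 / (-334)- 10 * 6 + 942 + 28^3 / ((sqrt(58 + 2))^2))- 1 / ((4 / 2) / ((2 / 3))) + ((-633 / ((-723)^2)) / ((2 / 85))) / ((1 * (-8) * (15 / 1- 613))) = 579667898897521 / 464025371680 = 1249.22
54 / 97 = 0.56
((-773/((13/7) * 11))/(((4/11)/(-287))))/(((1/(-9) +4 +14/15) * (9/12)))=8257.48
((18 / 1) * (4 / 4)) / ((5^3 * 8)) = 9 / 500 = 0.02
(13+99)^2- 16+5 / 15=37585 / 3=12528.33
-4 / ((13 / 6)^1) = -24 / 13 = -1.85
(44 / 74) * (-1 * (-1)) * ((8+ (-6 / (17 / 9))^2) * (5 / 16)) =3.36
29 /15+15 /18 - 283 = -8407 /30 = -280.23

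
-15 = -15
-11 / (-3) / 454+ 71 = 96713 / 1362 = 71.01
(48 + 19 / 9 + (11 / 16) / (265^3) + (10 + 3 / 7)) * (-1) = -1135633756693 / 18758502000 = -60.54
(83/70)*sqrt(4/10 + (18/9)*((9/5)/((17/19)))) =83*sqrt(7990)/2975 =2.49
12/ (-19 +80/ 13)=-156/ 167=-0.93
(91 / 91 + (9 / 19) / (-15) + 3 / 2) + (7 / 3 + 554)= 318517 / 570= 558.80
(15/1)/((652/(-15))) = -225/652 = -0.35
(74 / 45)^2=5476 / 2025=2.70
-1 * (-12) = 12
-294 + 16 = -278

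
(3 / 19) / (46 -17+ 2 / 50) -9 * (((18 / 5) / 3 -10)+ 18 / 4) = 38.71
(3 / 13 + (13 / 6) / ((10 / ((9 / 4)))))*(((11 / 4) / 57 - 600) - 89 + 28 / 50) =-977034417 / 1976000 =-494.45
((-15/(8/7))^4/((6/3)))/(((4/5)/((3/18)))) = 202584375/65536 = 3091.19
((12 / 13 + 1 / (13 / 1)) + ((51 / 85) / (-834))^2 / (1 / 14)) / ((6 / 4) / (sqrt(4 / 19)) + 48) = 41218432 / 1969292925-644038* sqrt(19) / 1969292925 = 0.02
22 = 22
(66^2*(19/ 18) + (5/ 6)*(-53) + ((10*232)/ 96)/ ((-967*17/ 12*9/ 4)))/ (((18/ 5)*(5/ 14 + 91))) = 13.85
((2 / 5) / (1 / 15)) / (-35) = -6 / 35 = -0.17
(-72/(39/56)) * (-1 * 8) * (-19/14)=-1122.46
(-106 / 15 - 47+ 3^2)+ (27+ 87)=1034 / 15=68.93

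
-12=-12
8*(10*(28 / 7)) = 320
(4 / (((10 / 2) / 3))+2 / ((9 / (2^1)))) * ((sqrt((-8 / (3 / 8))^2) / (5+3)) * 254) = 260096 / 135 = 1926.64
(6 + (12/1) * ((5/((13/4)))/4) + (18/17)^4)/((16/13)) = 6445293/668168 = 9.65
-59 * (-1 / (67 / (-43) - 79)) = -0.73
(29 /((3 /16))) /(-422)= -232 /633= -0.37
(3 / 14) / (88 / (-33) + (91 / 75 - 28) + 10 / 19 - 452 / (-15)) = 475 / 2674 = 0.18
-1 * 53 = -53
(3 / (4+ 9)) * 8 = 24 / 13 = 1.85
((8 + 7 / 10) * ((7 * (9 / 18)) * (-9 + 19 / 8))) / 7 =-4611 / 160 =-28.82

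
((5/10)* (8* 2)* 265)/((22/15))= 15900/11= 1445.45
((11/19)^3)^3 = 2357947691/322687697779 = 0.01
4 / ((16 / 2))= 1 / 2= 0.50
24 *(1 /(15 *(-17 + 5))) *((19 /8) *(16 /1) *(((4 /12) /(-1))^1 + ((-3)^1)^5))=11096 /9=1232.89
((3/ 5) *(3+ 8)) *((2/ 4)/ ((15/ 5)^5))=11/ 810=0.01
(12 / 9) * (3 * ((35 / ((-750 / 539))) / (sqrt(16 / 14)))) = -3773 * sqrt(14) / 150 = -94.12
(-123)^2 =15129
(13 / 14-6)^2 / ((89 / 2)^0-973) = -0.03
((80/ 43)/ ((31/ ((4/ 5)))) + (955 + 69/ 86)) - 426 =1412581/ 2666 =529.85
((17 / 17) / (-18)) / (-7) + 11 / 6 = 116 / 63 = 1.84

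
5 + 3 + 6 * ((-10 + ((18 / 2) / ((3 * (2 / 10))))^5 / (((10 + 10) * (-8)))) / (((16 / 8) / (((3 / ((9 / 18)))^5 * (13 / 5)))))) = -288470395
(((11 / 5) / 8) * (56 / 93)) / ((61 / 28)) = 2156 / 28365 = 0.08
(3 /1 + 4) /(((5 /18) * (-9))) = -14 /5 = -2.80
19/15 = 1.27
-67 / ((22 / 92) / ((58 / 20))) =-812.53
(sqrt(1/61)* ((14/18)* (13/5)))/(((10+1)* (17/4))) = 364* sqrt(61)/513315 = 0.01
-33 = -33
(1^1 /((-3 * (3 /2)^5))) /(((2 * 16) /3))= -1 /243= -0.00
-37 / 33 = -1.12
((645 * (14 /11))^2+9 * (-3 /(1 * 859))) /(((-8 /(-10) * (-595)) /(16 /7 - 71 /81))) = -365783400239 /183348396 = -1995.02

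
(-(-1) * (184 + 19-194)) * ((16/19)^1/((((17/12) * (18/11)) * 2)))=528/323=1.63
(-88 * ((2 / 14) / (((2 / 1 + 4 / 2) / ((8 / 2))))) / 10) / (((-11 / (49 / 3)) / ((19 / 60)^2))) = 0.19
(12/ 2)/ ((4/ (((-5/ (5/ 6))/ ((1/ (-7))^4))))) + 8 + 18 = -21583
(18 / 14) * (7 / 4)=9 / 4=2.25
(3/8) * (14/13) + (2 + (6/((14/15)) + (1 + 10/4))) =4489/364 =12.33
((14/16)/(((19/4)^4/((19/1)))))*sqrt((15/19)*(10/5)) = 0.04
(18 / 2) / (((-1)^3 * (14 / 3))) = -27 / 14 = -1.93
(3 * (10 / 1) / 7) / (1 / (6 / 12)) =15 / 7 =2.14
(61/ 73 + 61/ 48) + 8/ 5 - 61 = -1003783/ 17520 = -57.29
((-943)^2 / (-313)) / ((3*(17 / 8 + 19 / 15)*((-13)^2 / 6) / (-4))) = 853679040 / 21529079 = 39.65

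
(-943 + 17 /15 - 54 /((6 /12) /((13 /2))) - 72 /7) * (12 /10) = -347372 /175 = -1984.98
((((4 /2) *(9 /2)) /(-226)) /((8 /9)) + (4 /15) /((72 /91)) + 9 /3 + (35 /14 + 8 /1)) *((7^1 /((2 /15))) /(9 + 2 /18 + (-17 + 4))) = -3366409 /18080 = -186.20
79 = 79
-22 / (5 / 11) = -242 / 5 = -48.40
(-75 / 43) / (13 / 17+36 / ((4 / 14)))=-0.01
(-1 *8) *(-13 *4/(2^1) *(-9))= -1872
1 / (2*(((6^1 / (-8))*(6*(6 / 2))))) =-1 / 27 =-0.04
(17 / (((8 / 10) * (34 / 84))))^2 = 11025 / 4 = 2756.25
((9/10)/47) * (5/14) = 9/1316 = 0.01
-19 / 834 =-0.02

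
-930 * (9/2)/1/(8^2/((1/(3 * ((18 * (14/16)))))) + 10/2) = -4185/3029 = -1.38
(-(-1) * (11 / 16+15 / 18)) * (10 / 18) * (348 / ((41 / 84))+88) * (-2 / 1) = -1498325 / 1107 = -1353.50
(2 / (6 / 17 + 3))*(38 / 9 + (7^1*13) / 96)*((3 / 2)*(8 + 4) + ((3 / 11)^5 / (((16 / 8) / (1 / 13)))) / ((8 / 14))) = 847955048461 / 15275365248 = 55.51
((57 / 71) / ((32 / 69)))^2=15468489 / 5161984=3.00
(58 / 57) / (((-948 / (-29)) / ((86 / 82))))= 36163 / 1107738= 0.03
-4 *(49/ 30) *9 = -58.80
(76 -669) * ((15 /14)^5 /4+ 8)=-10656057599 /2151296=-4953.32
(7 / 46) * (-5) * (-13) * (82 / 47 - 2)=-2730 / 1081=-2.53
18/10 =9/5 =1.80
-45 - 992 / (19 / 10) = -10775 / 19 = -567.11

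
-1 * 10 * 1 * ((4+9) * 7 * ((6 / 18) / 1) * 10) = -3033.33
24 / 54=4 / 9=0.44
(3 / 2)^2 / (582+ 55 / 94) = 423 / 109526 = 0.00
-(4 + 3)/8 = -7/8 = -0.88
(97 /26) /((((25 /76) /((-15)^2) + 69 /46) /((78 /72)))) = 5529 /2054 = 2.69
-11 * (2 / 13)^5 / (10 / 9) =-1584 / 1856465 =-0.00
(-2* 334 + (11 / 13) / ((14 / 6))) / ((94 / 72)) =-511.38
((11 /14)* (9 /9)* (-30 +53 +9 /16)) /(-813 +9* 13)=-143 /5376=-0.03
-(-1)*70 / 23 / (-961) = -70 / 22103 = -0.00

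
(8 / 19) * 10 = 80 / 19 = 4.21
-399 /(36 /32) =-1064 /3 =-354.67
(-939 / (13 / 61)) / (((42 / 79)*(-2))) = 1508347 / 364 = 4143.81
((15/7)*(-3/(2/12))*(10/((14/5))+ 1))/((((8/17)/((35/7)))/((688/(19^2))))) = -3570.49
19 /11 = 1.73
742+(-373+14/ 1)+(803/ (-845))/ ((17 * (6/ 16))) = 16498961/ 43095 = 382.85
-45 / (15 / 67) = -201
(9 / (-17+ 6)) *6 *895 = -48330 / 11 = -4393.64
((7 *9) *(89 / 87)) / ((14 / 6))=801 / 29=27.62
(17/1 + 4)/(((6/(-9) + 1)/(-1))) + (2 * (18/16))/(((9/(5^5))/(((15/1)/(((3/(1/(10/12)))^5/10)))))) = 1137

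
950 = 950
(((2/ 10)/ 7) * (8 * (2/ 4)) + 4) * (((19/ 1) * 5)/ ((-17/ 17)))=-2736/ 7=-390.86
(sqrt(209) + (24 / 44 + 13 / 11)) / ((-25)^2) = 19 / 6875 + sqrt(209) / 625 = 0.03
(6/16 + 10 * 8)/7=643/56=11.48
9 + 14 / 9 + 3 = 122 / 9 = 13.56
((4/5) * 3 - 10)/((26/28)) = -8.18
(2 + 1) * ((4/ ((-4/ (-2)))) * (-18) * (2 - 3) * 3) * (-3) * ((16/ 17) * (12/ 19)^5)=-3869835264/ 42093683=-91.93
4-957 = -953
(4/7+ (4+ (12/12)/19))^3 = 98.87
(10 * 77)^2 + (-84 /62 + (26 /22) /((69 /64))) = 13950338014 /23529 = 592899.74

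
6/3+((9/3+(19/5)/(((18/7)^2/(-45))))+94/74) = -26095/1332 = -19.59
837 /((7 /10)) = 8370 /7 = 1195.71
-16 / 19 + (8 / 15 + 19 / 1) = 5327 / 285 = 18.69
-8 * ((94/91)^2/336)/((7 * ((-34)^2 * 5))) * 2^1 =-2209/1759008615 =-0.00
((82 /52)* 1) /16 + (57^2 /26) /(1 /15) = 779801 /416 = 1874.52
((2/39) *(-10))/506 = -10/9867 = -0.00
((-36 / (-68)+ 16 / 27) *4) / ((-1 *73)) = -2060 / 33507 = -0.06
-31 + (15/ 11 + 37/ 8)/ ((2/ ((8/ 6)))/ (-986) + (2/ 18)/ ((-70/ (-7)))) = 11111113/ 18722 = 593.48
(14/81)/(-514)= -7/20817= -0.00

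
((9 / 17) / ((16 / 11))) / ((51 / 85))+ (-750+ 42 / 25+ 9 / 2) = -5053851 / 6800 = -743.21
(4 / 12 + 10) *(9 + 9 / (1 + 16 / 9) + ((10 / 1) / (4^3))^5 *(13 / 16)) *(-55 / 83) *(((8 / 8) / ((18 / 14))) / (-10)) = 392144749581739 / 60156385689600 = 6.52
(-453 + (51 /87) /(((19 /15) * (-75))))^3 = -1943914516217888768 /20910518875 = -92963475.84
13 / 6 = 2.17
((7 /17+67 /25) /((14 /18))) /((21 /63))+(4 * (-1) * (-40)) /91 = 75602 /5525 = 13.68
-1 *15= -15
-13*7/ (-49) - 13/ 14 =13/ 14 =0.93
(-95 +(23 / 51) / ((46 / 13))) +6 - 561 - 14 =-67715 / 102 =-663.87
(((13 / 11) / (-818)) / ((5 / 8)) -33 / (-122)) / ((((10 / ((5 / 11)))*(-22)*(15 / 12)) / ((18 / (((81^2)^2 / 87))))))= -21343739 / 1323571839635925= -0.00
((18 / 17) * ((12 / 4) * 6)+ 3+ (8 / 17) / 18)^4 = 130362526004881 / 547981281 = 237895.95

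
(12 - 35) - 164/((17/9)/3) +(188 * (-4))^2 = 9608749/17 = 565220.53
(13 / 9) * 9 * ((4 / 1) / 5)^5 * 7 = 93184 / 3125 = 29.82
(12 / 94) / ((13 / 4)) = 24 / 611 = 0.04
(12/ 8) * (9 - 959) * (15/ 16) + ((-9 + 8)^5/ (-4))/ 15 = -320621/ 240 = -1335.92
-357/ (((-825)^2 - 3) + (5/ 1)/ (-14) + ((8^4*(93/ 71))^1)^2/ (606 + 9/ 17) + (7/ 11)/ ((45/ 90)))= -0.00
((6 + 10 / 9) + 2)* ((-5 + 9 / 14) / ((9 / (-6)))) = 5002 / 189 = 26.47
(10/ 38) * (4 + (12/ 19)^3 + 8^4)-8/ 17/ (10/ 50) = 2385295540/ 2215457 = 1076.66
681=681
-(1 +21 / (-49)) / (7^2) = -0.01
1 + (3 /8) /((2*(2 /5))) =47 /32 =1.47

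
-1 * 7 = -7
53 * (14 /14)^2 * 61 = 3233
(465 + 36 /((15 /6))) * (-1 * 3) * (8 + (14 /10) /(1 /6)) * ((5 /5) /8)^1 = -294831 /100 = -2948.31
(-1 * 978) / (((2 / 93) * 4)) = -11369.25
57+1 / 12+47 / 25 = 17689 / 300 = 58.96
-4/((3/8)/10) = -320/3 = -106.67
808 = 808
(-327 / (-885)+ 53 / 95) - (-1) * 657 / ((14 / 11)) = 40580107 / 78470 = 517.14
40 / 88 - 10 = -105 / 11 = -9.55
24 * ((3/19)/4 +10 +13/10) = 25854/95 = 272.15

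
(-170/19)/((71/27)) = -4590/1349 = -3.40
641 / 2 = 320.50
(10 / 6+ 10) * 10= 350 / 3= 116.67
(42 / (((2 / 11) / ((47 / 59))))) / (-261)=-3619 / 5133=-0.71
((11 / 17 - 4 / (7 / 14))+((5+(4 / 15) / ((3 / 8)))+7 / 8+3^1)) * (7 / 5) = 3.13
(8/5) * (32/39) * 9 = 768/65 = 11.82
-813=-813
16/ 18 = 8/ 9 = 0.89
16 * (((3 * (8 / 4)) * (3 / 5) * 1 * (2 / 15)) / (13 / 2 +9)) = 384 / 775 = 0.50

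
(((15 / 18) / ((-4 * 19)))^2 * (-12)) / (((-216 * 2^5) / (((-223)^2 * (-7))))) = -8702575 / 119771136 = -0.07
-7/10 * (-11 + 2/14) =7.60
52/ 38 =26/ 19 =1.37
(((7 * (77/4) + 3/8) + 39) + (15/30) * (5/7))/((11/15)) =146565/616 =237.93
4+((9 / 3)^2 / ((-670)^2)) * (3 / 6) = 3591209 / 897800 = 4.00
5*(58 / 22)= 145 / 11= 13.18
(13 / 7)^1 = 13 / 7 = 1.86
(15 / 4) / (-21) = -5 / 28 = -0.18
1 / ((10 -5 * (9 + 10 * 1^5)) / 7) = -7 / 85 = -0.08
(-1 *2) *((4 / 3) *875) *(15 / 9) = -35000 / 9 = -3888.89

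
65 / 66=0.98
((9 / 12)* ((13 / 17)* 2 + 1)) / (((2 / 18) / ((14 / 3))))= 2709 / 34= 79.68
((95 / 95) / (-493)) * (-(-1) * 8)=-8 / 493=-0.02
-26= -26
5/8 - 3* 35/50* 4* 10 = -667/8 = -83.38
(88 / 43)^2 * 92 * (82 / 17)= 58420736 / 31433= 1858.58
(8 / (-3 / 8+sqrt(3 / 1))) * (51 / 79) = 3264 / 4819+8704 * sqrt(3) / 4819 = 3.81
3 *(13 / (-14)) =-39 / 14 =-2.79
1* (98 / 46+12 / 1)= 325 / 23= 14.13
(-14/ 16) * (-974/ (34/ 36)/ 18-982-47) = 129269/ 136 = 950.51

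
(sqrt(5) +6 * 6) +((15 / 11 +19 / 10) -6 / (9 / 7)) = sqrt(5) +11417 / 330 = 36.83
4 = 4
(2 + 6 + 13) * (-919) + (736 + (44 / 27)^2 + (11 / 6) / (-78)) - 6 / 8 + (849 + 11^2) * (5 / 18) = -346700377 / 18954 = -18291.67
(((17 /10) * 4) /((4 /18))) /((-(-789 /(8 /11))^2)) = -1088 /41847245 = -0.00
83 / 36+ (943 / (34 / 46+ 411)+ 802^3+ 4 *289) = 87931922014847 / 170460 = 515850768.60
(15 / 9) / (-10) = -1 / 6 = -0.17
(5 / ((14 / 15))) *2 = 75 / 7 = 10.71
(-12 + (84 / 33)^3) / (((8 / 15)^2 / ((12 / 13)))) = 77625 / 5324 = 14.58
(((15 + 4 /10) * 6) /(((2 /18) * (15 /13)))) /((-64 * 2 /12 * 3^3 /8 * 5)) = -1001 /250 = -4.00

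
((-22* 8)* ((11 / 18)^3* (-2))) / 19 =58564 / 13851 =4.23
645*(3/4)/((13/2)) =74.42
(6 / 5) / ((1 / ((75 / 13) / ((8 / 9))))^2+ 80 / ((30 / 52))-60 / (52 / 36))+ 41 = 11800137589 / 287721554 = 41.01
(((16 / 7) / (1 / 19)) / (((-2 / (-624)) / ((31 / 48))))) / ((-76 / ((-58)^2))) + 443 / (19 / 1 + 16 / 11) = -610027289 / 1575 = -387318.91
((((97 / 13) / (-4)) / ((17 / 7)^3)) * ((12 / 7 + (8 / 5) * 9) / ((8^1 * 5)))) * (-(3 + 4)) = 4691211 / 12773800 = 0.37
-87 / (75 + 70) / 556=-3 / 2780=-0.00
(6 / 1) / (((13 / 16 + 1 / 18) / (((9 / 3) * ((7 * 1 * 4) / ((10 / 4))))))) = 145152 / 625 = 232.24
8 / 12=2 / 3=0.67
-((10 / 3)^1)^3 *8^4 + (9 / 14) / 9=-57343973 / 378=-151703.63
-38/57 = -2/3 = -0.67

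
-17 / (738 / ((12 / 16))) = -17 / 984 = -0.02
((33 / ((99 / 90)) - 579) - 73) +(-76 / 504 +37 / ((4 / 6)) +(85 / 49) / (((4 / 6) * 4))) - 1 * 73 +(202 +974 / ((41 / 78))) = 204817999 / 144648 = 1415.98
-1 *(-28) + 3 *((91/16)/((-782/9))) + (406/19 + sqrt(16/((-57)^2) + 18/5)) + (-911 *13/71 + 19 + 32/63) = -104339632771/1063357344 + sqrt(292810)/285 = -96.22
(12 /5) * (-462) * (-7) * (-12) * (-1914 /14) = 63667296 /5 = 12733459.20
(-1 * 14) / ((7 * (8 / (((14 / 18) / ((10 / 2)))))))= -0.04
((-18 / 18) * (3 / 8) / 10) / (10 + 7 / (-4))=-1 / 220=-0.00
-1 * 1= -1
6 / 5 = 1.20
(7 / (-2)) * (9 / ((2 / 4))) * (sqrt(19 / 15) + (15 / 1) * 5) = -4795.90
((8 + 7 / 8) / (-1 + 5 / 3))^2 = 45369 / 256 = 177.22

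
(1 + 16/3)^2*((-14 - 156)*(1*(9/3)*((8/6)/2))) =-122740/9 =-13637.78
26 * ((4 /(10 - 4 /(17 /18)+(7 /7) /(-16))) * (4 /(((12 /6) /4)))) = 226304 /1551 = 145.91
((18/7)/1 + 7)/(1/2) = 134/7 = 19.14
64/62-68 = -2076/31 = -66.97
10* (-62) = -620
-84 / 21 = -4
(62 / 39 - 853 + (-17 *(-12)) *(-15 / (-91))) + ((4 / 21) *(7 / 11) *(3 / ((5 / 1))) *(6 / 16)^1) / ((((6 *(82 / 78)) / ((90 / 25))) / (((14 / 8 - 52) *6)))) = -10126581769 / 12312300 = -822.48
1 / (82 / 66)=33 / 41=0.80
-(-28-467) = 495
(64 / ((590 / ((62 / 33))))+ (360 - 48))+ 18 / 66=3041959 / 9735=312.48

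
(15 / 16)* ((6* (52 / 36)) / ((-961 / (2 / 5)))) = -13 / 3844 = -0.00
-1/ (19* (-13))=1/ 247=0.00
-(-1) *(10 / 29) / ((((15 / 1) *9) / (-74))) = -0.19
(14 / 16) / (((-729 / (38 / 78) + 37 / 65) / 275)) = -2377375 / 14778496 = -0.16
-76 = -76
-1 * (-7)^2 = -49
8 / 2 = 4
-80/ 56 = -10/ 7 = -1.43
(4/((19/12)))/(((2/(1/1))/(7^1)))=168/19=8.84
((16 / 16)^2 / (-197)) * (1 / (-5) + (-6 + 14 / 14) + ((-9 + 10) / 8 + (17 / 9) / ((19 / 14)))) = 25193 / 1347480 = 0.02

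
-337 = -337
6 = 6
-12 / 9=-4 / 3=-1.33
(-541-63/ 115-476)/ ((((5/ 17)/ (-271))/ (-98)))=-52831988748/ 575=-91881719.56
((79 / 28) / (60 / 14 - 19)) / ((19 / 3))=-237 / 7828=-0.03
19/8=2.38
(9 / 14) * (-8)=-36 / 7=-5.14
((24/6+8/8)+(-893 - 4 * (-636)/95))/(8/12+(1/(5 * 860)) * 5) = -42217056/32737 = -1289.58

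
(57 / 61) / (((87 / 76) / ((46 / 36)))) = 16606 / 15921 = 1.04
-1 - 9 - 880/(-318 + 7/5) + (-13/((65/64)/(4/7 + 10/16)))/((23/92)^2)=-13975858/55405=-252.25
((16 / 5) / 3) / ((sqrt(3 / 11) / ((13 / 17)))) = 208 * sqrt(33) / 765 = 1.56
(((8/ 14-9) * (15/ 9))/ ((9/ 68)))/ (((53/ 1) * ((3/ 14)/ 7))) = -280840/ 4293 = -65.42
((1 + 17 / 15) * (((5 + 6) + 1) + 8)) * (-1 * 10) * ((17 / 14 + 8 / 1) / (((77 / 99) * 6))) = -842.45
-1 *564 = -564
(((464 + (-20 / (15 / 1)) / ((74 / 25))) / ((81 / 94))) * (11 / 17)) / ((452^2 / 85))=66504295 / 459224316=0.14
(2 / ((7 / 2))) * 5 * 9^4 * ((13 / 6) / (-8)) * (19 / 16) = -2700945 / 448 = -6028.90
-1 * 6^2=-36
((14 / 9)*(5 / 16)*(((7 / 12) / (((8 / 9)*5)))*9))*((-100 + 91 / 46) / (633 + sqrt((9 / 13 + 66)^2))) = -0.08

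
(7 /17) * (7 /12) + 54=11065 /204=54.24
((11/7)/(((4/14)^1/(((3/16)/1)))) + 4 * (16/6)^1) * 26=14599/48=304.15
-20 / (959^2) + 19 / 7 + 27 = 27327644 / 919681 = 29.71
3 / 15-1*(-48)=241 / 5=48.20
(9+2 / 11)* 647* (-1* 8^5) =-2141290496 / 11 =-194662772.36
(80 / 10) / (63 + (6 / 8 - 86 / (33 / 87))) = -352 / 7171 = -0.05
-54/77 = -0.70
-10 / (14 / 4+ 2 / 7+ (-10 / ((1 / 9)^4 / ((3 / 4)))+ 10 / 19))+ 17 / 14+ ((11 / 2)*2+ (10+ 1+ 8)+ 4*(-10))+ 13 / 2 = -52347537 / 22904084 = -2.29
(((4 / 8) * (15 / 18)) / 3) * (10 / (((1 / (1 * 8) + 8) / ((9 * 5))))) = 100 / 13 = 7.69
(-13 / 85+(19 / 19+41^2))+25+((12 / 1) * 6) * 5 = 175682 / 85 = 2066.85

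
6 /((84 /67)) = 67 /14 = 4.79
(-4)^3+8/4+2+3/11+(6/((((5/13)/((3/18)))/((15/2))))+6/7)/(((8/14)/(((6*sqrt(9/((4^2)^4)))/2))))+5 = -1204681/22528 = -53.47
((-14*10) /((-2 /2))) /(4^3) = 35 /16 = 2.19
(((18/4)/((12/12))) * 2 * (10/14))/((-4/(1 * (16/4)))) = -45/7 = -6.43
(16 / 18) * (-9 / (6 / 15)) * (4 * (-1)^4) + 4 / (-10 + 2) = -161 / 2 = -80.50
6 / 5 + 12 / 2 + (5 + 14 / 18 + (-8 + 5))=449 / 45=9.98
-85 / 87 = -0.98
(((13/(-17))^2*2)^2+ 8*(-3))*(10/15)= -3780520/250563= -15.09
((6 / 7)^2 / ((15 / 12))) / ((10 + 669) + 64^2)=144 / 1169875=0.00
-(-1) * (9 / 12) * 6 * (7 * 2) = 63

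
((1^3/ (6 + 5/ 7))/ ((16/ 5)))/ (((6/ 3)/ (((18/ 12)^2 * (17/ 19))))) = 5355/ 114304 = 0.05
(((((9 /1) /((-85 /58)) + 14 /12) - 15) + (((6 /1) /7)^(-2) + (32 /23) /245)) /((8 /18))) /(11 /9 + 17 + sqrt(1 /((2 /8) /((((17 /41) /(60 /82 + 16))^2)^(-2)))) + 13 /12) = -1963631223 /153649621636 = -0.01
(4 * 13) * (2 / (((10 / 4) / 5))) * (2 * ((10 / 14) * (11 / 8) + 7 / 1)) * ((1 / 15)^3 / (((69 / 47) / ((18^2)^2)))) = 1415838528 / 20125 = 70352.22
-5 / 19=-0.26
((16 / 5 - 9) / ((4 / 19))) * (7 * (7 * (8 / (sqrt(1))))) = -53998 / 5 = -10799.60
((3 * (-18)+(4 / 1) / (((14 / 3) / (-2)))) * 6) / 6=-390 / 7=-55.71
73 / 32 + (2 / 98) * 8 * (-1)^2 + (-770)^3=-456532997.56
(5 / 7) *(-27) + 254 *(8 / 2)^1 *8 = 56761 / 7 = 8108.71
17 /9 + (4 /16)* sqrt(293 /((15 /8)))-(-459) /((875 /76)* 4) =sqrt(8790) /30 + 93364 /7875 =14.98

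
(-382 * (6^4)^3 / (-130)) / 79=415765426176 / 5135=80966976.86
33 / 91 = 0.36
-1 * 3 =-3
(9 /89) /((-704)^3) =-9 /31053316096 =-0.00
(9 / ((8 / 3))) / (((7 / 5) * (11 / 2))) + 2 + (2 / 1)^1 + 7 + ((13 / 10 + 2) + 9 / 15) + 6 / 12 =24391 / 1540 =15.84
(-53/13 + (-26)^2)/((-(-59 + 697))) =-8735/8294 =-1.05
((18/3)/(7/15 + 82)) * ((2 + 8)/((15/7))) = 420/1237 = 0.34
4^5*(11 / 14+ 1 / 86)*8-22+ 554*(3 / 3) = 2126212 / 301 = 7063.83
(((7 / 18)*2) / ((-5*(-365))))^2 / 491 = 49 / 132462286875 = 0.00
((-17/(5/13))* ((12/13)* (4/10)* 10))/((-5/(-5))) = -816/5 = -163.20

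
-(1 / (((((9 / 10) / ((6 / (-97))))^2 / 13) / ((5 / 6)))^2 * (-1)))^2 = -28561000000000000 / 4165133546829286530801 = -0.00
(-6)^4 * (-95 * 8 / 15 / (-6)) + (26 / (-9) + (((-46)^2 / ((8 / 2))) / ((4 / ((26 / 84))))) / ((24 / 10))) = 22091665 / 2016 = 10958.17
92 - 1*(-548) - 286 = 354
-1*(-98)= 98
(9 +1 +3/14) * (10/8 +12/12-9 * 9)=-6435/8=-804.38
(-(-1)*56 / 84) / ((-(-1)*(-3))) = -2 / 9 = -0.22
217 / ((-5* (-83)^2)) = -217 / 34445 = -0.01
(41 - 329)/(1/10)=-2880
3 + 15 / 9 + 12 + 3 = 59 / 3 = 19.67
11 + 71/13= 214/13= 16.46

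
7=7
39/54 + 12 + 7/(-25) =5599/450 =12.44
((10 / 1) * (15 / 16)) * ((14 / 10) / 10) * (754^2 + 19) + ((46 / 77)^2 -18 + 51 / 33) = 70786197227 / 94864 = 746186.09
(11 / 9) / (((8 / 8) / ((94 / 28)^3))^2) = 118571368619 / 67765824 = 1749.72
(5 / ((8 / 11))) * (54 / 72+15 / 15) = 385 / 32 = 12.03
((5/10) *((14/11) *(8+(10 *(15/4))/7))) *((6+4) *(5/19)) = 425/19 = 22.37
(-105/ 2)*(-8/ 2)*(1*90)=18900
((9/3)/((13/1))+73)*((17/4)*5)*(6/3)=3112.31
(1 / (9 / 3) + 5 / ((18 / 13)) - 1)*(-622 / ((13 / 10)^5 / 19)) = -31317700000 / 3341637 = -9371.96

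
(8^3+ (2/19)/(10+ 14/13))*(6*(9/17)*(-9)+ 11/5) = -1571062247/116280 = -13511.03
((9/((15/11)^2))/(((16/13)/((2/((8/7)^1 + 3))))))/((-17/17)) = -11011/5800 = -1.90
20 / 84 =5 / 21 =0.24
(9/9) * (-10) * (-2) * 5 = 100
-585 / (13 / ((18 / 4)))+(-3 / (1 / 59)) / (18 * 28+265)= -311799 / 1538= -202.73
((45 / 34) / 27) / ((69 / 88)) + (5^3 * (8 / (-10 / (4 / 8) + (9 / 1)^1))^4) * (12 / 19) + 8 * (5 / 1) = 60838411420 / 978911901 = 62.15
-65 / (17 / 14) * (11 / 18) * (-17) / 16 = 5005 / 144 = 34.76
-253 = -253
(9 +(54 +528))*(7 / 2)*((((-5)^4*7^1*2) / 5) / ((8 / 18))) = 32578875 / 4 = 8144718.75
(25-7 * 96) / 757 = -647 / 757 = -0.85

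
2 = 2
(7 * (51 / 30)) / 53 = 119 / 530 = 0.22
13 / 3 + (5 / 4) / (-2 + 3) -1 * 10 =-53 / 12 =-4.42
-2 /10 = -1 /5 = -0.20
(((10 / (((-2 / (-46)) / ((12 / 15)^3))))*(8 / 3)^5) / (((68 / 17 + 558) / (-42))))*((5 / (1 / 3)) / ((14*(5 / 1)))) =-48234496 / 189675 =-254.30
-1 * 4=-4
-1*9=-9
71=71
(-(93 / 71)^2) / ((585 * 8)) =-0.00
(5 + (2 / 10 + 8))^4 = 18974736 / 625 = 30359.58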